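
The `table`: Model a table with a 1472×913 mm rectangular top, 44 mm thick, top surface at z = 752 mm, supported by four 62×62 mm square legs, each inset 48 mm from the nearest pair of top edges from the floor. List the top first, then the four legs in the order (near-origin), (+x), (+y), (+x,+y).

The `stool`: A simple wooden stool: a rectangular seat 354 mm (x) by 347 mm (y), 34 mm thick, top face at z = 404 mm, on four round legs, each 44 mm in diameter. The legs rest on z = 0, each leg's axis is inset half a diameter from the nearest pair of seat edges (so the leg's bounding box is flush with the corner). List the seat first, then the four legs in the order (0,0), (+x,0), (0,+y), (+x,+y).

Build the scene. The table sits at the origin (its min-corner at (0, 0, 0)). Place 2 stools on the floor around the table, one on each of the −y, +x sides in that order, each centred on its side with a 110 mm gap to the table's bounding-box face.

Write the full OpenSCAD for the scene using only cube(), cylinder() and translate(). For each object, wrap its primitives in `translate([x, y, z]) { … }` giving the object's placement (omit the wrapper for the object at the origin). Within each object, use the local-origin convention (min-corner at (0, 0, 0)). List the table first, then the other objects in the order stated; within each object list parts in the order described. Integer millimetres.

translate([0, 0, 708]) cube([1472, 913, 44]);
translate([48, 48, 0]) cube([62, 62, 708]);
translate([1362, 48, 0]) cube([62, 62, 708]);
translate([48, 803, 0]) cube([62, 62, 708]);
translate([1362, 803, 0]) cube([62, 62, 708]);
translate([559, -457, 0]) {
  translate([0, 0, 370]) cube([354, 347, 34]);
  translate([22, 22, 0]) cylinder(h = 370, r = 22);
  translate([332, 22, 0]) cylinder(h = 370, r = 22);
  translate([22, 325, 0]) cylinder(h = 370, r = 22);
  translate([332, 325, 0]) cylinder(h = 370, r = 22);
}
translate([1582, 283, 0]) {
  translate([0, 0, 370]) cube([354, 347, 34]);
  translate([22, 22, 0]) cylinder(h = 370, r = 22);
  translate([332, 22, 0]) cylinder(h = 370, r = 22);
  translate([22, 325, 0]) cylinder(h = 370, r = 22);
  translate([332, 325, 0]) cylinder(h = 370, r = 22);
}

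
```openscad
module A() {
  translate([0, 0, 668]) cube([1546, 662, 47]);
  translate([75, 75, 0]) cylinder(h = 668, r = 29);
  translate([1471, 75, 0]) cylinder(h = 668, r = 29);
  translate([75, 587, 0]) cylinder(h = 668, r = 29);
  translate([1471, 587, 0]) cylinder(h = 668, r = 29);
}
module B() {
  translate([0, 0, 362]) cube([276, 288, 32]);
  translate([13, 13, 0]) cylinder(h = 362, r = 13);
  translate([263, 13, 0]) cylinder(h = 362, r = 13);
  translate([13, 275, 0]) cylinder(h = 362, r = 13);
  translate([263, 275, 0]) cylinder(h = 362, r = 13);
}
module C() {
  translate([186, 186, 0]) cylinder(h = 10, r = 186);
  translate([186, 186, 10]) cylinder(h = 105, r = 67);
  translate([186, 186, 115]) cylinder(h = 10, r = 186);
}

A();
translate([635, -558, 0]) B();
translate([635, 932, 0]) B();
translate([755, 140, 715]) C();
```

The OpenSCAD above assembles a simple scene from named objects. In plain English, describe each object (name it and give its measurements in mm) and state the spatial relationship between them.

A is a table with a 1546×662 mm rectangular top, 47 mm thick, top surface at z = 715 mm, supported by four round legs of 58 mm diameter, each leg's bounding box inset 46 mm from the nearest pair of top edges, running from the floor.

B is a four-legged stool. The seat is 276×288 mm, 32 mm thick, top at z = 394 mm. It stands on four round legs, each 26 mm in diameter, from z = 0 to the seat underside, each leg's axis is inset half a diameter from the nearest pair of seat edges (so the leg's bounding box is flush with the corner).

C is a spool: two coaxial disc flanges of radius 186 mm and thickness 10 mm, joined by a core cylinder of radius 67 mm and height 105 mm. The lower flange rests on z = 0 and the three cylinders share a vertical axis.

Two stools sit around the table at the −y, +y sides. The spool is on top of the table.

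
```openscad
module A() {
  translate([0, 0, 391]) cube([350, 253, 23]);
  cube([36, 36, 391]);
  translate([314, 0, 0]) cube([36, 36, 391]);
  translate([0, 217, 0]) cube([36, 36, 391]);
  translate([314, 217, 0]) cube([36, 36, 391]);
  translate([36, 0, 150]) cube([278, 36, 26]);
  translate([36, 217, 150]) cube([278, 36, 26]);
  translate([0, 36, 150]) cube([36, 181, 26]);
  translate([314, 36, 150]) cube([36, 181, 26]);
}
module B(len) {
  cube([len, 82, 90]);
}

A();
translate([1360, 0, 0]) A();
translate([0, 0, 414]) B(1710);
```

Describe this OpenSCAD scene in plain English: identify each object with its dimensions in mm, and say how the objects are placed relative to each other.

A is a four-legged stool. The seat is 350×253 mm, 23 mm thick, top at z = 414 mm. It stands on four square legs, each 36×36 mm in cross-section, from z = 0 to the seat underside, each flush with a corner of the seat. Four stretchers, 36 mm wide and 26 mm tall, connect adjacent legs with their undersides at z = 150 mm, each running between the inner faces of the legs it joins and aligned with the legs' outer faces on the other axis.

B is a rectangular beam 1710 mm long (x), 82 mm deep (y), 90 mm thick (z).

The beam spans the tops of two stools placed 1010 mm apart, resting at z = 414 mm.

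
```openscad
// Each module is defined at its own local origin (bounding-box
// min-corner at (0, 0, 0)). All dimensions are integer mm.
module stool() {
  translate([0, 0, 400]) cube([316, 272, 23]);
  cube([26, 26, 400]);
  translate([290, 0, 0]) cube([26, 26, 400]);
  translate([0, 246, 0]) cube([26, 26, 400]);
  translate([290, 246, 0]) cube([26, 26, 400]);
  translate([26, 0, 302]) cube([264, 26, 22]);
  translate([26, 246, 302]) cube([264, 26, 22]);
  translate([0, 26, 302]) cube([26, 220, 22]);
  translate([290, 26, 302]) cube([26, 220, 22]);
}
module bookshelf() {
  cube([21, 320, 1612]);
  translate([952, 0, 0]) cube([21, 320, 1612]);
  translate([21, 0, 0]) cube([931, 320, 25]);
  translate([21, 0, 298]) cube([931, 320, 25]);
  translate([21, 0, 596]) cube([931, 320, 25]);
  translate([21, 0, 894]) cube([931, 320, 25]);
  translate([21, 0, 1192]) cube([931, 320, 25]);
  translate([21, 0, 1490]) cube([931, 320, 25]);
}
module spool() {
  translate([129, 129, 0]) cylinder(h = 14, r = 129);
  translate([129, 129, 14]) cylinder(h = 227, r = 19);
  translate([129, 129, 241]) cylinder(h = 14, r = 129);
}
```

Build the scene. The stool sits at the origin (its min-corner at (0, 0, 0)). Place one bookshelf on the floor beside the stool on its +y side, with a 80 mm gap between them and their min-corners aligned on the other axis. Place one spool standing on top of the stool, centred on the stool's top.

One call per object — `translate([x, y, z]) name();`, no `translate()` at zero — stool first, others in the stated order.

stool();
translate([0, 352, 0]) bookshelf();
translate([29, 7, 423]) spool();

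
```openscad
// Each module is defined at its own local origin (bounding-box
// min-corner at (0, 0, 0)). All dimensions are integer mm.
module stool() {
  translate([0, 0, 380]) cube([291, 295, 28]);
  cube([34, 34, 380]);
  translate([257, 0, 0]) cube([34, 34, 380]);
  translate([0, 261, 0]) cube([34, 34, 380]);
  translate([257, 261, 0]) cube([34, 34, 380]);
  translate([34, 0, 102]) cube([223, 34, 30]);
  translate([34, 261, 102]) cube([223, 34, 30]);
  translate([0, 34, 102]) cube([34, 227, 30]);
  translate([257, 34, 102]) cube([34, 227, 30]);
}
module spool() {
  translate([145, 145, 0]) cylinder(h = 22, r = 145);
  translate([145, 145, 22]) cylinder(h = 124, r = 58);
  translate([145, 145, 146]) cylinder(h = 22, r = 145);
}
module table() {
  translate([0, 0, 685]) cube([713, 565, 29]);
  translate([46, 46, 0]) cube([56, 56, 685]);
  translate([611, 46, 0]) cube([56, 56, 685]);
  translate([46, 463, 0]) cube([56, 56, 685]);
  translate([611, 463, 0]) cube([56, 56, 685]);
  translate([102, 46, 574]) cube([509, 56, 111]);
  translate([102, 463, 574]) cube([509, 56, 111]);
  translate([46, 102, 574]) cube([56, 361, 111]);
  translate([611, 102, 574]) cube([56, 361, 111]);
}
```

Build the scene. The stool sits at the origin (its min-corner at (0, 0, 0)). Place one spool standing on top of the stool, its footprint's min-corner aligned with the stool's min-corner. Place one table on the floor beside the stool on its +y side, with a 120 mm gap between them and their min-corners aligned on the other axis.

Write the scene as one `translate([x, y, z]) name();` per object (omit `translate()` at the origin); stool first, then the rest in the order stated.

stool();
translate([0, 0, 408]) spool();
translate([0, 415, 0]) table();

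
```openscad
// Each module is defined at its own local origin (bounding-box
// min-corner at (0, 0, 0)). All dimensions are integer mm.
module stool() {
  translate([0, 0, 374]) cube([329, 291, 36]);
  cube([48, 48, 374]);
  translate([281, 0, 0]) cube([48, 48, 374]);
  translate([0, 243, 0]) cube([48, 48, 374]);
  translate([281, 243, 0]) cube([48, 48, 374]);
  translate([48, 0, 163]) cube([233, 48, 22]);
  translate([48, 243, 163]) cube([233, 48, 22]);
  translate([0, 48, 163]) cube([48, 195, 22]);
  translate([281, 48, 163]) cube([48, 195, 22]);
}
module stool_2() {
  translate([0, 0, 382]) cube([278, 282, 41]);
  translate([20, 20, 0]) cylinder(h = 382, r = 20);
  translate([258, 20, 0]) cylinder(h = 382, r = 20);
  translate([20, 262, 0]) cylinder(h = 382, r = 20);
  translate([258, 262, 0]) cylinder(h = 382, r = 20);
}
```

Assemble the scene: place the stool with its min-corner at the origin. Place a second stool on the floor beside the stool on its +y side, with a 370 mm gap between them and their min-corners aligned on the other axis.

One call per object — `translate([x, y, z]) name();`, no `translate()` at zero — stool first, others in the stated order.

stool();
translate([0, 661, 0]) stool_2();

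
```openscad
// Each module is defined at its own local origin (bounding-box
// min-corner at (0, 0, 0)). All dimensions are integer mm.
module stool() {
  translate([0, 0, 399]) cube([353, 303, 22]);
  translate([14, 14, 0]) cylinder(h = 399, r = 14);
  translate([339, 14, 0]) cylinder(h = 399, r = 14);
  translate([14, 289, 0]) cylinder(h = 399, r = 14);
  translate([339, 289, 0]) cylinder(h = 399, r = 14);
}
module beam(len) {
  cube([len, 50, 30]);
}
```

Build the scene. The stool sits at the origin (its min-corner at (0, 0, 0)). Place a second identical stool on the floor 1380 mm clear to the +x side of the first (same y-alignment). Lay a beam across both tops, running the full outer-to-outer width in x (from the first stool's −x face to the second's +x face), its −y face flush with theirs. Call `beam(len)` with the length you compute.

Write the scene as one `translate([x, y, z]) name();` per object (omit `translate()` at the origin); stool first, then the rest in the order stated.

stool();
translate([1733, 0, 0]) stool();
translate([0, 0, 421]) beam(2086);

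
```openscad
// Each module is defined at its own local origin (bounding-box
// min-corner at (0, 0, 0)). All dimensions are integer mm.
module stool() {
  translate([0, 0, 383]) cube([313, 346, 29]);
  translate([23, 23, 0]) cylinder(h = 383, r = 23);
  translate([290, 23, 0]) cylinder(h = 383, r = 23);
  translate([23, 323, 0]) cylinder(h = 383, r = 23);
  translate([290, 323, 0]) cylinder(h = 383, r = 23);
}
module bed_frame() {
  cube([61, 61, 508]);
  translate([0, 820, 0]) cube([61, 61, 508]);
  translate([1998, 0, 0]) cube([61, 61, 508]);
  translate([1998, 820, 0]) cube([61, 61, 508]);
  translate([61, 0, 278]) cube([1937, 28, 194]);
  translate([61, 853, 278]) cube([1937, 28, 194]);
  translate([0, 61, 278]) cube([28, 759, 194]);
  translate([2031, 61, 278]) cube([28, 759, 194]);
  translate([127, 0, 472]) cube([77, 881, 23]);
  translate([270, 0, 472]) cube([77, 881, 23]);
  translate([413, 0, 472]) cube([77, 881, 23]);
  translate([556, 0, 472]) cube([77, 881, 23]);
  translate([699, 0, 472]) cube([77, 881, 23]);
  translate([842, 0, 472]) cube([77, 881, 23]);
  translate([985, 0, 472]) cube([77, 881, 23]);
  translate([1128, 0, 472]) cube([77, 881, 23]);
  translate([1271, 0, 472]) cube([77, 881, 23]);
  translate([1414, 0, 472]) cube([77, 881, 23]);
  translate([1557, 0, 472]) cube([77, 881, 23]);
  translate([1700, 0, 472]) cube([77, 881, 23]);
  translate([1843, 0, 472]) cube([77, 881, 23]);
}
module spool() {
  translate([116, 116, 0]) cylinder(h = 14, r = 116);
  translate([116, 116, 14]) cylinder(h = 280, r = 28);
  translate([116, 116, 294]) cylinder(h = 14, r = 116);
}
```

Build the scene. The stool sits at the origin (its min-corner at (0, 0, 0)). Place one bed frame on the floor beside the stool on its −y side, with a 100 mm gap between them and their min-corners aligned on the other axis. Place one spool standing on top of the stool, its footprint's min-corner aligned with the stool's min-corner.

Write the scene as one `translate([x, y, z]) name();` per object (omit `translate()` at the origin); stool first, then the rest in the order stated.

stool();
translate([0, -981, 0]) bed_frame();
translate([0, 0, 412]) spool();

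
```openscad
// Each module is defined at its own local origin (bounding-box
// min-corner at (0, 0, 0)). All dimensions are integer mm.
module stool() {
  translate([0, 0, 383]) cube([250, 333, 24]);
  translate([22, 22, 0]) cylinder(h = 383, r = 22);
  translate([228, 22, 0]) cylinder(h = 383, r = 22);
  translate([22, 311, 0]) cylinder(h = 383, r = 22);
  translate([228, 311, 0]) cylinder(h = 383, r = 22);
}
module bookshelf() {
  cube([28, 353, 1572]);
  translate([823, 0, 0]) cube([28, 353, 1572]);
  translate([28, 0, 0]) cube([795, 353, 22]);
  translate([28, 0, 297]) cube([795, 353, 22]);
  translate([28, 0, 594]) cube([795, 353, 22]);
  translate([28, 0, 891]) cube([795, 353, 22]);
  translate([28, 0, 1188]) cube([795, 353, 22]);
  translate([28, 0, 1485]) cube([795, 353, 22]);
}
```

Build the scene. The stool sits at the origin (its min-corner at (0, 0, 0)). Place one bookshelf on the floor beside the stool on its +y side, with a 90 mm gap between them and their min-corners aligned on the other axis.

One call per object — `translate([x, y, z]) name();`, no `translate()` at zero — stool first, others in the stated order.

stool();
translate([0, 423, 0]) bookshelf();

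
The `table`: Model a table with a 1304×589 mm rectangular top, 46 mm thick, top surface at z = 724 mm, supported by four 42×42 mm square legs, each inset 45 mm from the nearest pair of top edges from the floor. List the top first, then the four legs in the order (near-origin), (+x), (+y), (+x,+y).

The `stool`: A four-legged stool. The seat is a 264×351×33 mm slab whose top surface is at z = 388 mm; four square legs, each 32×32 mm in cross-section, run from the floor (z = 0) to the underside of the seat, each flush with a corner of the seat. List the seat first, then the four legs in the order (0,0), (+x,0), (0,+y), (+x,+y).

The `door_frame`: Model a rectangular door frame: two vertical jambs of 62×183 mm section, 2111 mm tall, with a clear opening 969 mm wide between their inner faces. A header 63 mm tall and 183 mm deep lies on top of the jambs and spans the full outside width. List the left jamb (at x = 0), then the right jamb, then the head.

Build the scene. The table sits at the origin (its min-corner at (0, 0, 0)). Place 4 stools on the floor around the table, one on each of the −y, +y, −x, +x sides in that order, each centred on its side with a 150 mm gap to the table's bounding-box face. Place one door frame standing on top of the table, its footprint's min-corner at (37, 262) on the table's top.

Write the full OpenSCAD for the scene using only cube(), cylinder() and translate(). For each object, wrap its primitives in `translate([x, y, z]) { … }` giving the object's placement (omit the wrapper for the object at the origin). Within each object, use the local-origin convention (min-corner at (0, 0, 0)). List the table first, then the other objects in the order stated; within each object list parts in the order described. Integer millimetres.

translate([0, 0, 678]) cube([1304, 589, 46]);
translate([45, 45, 0]) cube([42, 42, 678]);
translate([1217, 45, 0]) cube([42, 42, 678]);
translate([45, 502, 0]) cube([42, 42, 678]);
translate([1217, 502, 0]) cube([42, 42, 678]);
translate([520, -501, 0]) {
  translate([0, 0, 355]) cube([264, 351, 33]);
  cube([32, 32, 355]);
  translate([232, 0, 0]) cube([32, 32, 355]);
  translate([0, 319, 0]) cube([32, 32, 355]);
  translate([232, 319, 0]) cube([32, 32, 355]);
}
translate([520, 739, 0]) {
  translate([0, 0, 355]) cube([264, 351, 33]);
  cube([32, 32, 355]);
  translate([232, 0, 0]) cube([32, 32, 355]);
  translate([0, 319, 0]) cube([32, 32, 355]);
  translate([232, 319, 0]) cube([32, 32, 355]);
}
translate([-414, 119, 0]) {
  translate([0, 0, 355]) cube([264, 351, 33]);
  cube([32, 32, 355]);
  translate([232, 0, 0]) cube([32, 32, 355]);
  translate([0, 319, 0]) cube([32, 32, 355]);
  translate([232, 319, 0]) cube([32, 32, 355]);
}
translate([1454, 119, 0]) {
  translate([0, 0, 355]) cube([264, 351, 33]);
  cube([32, 32, 355]);
  translate([232, 0, 0]) cube([32, 32, 355]);
  translate([0, 319, 0]) cube([32, 32, 355]);
  translate([232, 319, 0]) cube([32, 32, 355]);
}
translate([37, 262, 724]) {
  cube([62, 183, 2111]);
  translate([1031, 0, 0]) cube([62, 183, 2111]);
  translate([0, 0, 2111]) cube([1093, 183, 63]);
}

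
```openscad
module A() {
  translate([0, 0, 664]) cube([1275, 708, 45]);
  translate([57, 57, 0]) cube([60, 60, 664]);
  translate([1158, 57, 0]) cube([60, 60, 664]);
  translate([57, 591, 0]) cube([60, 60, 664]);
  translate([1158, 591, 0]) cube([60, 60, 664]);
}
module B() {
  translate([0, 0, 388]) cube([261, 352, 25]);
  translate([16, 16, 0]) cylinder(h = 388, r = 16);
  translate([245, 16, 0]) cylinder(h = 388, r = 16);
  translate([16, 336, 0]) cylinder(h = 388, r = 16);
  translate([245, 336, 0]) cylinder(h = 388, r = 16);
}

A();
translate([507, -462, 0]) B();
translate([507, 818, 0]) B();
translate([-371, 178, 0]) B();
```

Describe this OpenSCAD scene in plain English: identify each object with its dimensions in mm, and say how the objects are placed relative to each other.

A is a table with a 1275×708 mm rectangular top, 45 mm thick, top surface at z = 709 mm, supported by four 60×60 mm square legs, each inset 57 mm from the nearest pair of top edges, running from the floor.

B is a four-legged stool. The seat is a 261×352×25 mm slab whose top surface is at z = 413 mm; four round legs, each 32 mm in diameter, run from the floor (z = 0) to the underside of the seat, each leg's axis is inset half a diameter from the nearest pair of seat edges (so the leg's bounding box is flush with the corner).

Three stools sit around the table at the −y, +y, −x sides.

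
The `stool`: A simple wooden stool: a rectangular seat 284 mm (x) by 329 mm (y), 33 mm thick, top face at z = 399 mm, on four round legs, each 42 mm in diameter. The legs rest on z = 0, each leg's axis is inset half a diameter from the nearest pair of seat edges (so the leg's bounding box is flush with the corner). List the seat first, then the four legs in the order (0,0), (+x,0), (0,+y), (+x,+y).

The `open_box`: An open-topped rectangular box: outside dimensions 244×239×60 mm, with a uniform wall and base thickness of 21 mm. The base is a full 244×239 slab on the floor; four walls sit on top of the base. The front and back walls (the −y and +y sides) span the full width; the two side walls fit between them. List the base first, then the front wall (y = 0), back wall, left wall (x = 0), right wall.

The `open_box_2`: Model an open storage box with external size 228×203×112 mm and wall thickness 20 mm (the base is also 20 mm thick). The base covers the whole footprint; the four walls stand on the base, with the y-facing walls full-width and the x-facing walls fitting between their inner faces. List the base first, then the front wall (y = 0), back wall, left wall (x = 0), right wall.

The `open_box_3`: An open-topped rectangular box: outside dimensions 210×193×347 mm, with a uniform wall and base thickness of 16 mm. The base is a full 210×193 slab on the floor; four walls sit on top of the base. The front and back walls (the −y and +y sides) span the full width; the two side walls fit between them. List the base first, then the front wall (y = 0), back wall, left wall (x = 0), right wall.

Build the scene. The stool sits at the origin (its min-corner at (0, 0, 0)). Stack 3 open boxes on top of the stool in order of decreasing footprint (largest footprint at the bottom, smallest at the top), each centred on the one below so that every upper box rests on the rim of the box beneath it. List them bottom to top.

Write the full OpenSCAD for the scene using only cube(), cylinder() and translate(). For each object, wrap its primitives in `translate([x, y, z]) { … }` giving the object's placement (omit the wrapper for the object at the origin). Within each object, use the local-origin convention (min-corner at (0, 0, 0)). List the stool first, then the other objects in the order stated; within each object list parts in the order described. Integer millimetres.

translate([0, 0, 366]) cube([284, 329, 33]);
translate([21, 21, 0]) cylinder(h = 366, r = 21);
translate([263, 21, 0]) cylinder(h = 366, r = 21);
translate([21, 308, 0]) cylinder(h = 366, r = 21);
translate([263, 308, 0]) cylinder(h = 366, r = 21);
translate([20, 45, 399]) {
  cube([244, 239, 21]);
  translate([0, 0, 21]) cube([244, 21, 39]);
  translate([0, 218, 21]) cube([244, 21, 39]);
  translate([0, 21, 21]) cube([21, 197, 39]);
  translate([223, 21, 21]) cube([21, 197, 39]);
}
translate([28, 63, 459]) {
  cube([228, 203, 20]);
  translate([0, 0, 20]) cube([228, 20, 92]);
  translate([0, 183, 20]) cube([228, 20, 92]);
  translate([0, 20, 20]) cube([20, 163, 92]);
  translate([208, 20, 20]) cube([20, 163, 92]);
}
translate([37, 68, 571]) {
  cube([210, 193, 16]);
  translate([0, 0, 16]) cube([210, 16, 331]);
  translate([0, 177, 16]) cube([210, 16, 331]);
  translate([0, 16, 16]) cube([16, 161, 331]);
  translate([194, 16, 16]) cube([16, 161, 331]);
}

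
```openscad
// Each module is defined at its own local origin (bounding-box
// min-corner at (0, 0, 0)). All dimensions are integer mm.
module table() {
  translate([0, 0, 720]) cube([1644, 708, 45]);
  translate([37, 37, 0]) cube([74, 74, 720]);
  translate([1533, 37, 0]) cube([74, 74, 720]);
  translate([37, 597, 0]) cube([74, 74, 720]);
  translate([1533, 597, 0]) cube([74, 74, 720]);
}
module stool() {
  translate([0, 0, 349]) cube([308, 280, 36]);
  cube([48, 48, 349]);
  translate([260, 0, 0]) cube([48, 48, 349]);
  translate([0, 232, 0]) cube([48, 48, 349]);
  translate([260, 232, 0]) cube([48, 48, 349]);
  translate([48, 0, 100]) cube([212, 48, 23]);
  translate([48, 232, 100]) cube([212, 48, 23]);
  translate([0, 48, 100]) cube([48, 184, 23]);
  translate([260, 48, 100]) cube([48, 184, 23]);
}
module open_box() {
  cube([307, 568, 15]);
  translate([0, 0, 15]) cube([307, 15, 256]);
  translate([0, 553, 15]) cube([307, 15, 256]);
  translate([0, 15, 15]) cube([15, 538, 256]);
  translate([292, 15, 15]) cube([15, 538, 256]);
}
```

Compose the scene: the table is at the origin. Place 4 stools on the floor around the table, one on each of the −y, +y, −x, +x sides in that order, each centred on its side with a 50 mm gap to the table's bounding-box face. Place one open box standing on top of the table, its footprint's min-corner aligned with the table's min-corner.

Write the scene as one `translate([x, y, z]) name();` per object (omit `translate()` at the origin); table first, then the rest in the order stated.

table();
translate([668, -330, 0]) stool();
translate([668, 758, 0]) stool();
translate([-358, 214, 0]) stool();
translate([1694, 214, 0]) stool();
translate([0, 0, 765]) open_box();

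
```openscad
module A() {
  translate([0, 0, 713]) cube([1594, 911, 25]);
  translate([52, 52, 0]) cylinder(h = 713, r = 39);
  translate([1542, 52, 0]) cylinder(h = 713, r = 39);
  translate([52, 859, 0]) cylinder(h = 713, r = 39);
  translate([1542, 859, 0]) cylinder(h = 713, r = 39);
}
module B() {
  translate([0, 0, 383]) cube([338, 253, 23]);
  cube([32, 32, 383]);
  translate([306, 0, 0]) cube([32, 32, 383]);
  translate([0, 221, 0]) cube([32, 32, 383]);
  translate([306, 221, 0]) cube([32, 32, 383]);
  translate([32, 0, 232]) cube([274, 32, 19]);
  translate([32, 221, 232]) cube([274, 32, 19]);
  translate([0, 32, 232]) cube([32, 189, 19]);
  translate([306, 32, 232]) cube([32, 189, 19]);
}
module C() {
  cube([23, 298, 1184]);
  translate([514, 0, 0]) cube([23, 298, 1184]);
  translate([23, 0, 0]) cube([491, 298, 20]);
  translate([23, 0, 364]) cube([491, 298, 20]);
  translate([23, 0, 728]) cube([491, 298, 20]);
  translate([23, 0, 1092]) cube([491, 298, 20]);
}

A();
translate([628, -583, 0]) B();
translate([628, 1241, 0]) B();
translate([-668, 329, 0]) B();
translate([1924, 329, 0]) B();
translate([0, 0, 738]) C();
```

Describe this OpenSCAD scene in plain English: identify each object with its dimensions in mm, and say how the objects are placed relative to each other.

A is a table with a 1594×911 mm rectangular top, 25 mm thick, top surface at z = 738 mm, supported by four round legs of 78 mm diameter, each leg's bounding box inset 13 mm from the nearest pair of top edges, running from the floor.

B is a four-legged stool. The seat is 338×253 mm, 23 mm thick, top at z = 406 mm. It stands on four square legs, each 32×32 mm in cross-section, from z = 0 to the seat underside, each flush with a corner of the seat. Four stretchers, 32 mm wide and 19 mm tall, connect adjacent legs with their undersides at z = 232 mm, each running between the inner faces of the legs it joins and aligned with the legs' outer faces on the other axis.

C is a bookshelf 537 mm wide overall, 298 mm deep and 1184 mm tall. The two sides are 23 mm thick vertical panels. 4 horizontal shelves of 20 mm thickness span between the inner faces of the sides; the lowest shelf sits on the floor and shelves are stacked with a clear vertical gap of 344 mm between each pair.

Four stools sit around the table at the −y, +y, −x, +x sides. The bookshelf is on top of the table.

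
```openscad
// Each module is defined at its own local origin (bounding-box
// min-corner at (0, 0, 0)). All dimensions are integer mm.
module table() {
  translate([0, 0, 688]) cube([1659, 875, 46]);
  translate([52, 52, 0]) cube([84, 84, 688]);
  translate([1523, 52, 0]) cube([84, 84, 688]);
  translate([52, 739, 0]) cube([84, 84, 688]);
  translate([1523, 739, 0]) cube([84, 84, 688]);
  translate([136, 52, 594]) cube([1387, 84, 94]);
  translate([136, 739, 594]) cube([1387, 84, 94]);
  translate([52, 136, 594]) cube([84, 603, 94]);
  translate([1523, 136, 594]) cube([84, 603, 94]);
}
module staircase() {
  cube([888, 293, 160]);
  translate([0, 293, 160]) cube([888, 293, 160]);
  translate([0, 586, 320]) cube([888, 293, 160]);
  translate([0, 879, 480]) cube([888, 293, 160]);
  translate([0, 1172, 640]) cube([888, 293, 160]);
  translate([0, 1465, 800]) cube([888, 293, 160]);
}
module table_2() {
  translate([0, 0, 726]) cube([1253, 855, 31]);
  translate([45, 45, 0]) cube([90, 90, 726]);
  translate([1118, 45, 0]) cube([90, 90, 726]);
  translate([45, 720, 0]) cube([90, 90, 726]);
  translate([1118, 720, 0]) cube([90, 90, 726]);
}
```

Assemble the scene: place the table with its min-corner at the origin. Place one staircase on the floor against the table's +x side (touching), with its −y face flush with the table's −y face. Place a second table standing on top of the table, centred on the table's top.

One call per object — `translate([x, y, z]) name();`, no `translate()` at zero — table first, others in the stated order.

table();
translate([1659, 0, 0]) staircase();
translate([203, 10, 734]) table_2();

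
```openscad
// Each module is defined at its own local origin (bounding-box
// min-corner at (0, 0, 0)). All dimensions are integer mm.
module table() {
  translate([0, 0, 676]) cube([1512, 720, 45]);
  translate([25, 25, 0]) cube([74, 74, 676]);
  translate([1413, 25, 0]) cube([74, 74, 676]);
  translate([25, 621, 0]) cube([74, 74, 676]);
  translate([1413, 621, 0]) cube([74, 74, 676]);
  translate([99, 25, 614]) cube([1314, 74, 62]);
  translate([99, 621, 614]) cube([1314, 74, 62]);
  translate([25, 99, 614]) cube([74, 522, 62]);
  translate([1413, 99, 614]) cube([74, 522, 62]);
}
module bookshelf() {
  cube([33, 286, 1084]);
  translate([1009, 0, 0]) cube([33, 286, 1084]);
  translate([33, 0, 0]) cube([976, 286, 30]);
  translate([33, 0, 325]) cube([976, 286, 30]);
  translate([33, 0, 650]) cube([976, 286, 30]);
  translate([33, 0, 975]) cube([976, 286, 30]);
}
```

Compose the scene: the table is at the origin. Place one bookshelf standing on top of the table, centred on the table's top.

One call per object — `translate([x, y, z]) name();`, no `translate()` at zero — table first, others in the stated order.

table();
translate([235, 217, 721]) bookshelf();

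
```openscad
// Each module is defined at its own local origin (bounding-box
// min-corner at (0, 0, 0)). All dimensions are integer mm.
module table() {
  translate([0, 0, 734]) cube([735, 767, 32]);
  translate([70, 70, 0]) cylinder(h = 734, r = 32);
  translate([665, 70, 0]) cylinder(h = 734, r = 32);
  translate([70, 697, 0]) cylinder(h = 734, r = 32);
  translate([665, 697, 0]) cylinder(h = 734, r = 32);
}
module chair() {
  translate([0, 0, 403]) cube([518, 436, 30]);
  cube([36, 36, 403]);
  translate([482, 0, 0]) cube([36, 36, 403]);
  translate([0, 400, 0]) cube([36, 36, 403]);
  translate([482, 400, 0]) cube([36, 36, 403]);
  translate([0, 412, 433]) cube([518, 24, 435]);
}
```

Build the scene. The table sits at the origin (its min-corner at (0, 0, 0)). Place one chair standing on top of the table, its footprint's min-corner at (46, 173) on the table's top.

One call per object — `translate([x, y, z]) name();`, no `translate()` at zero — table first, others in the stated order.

table();
translate([46, 173, 766]) chair();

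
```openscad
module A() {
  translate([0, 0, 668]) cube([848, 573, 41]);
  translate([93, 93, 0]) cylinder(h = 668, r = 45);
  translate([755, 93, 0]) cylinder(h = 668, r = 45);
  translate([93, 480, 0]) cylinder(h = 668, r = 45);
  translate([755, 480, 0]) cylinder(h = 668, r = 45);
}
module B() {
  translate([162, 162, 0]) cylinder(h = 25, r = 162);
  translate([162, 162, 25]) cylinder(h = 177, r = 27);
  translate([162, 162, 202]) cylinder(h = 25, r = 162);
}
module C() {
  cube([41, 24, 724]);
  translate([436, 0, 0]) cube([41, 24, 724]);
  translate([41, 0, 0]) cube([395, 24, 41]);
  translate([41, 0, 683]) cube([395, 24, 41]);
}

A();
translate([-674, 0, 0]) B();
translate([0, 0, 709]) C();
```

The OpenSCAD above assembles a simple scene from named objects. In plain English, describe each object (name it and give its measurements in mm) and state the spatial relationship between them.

A is a table: top 848 mm (x) × 573 mm (y), 41 mm thick, upper face at z = 709 mm, on four round legs of 90 mm diameter, each leg's bounding box inset 48 mm from the nearest pair of top edges, running from z = 0 to the bottom of the top.

B is a spool: two coaxial disc flanges of radius 162 mm and thickness 25 mm, joined by a core cylinder of radius 27 mm and height 177 mm. The lower flange rests on z = 0 and the three cylinders share a vertical axis.

C is a rectangular picture frame lying in the x–z plane (depth along y). The opening is 395 mm wide (x) by 642 mm tall (z), surrounded by a border 41 mm wide on all four sides. The frame is 24 mm deep and is made of two full-height vertical stiles with two horizontal rails fitted between them.

The spool is on the floor beside the table on its −x side. The picture frame is on top of the table.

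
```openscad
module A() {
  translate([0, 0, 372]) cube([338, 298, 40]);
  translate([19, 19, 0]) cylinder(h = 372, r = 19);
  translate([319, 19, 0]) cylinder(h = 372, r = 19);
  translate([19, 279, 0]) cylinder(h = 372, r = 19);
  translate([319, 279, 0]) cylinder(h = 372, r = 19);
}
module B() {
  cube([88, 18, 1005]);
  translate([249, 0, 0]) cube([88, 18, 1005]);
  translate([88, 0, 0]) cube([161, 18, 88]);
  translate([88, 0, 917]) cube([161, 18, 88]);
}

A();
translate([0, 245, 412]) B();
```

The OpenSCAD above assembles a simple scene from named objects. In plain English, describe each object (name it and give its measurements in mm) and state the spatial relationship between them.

A is a simple wooden stool: a rectangular seat 338 mm (x) by 298 mm (y), 40 mm thick, top face at z = 412 mm, on four round legs, each 38 mm in diameter. The legs rest on z = 0, each leg's axis is inset half a diameter from the nearest pair of seat edges (so the leg's bounding box is flush with the corner).

B is a rectangular picture frame lying in the x–z plane (depth along y). The opening is 161 mm wide (x) by 829 mm tall (z), surrounded by a border 88 mm wide on all four sides. The frame is 18 mm deep and is made of two full-height vertical stiles with two horizontal rails fitted between them.

The picture frame is on top of the stool.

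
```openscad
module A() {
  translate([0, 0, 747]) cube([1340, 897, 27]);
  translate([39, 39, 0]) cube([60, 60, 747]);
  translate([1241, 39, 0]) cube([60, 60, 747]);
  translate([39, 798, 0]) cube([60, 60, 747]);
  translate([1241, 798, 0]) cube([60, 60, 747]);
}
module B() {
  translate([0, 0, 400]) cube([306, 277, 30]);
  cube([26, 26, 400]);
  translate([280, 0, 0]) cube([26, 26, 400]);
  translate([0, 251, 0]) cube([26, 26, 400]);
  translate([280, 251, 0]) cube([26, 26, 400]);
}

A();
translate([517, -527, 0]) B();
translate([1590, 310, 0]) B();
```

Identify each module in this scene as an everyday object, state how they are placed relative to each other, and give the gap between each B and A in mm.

Each stool's nearest face is 250 mm from the table's bounding box.

A is a table. B is a stool. Two stools sit around the table at the −y, +x sides. The gap between each stool and the table is 250 mm.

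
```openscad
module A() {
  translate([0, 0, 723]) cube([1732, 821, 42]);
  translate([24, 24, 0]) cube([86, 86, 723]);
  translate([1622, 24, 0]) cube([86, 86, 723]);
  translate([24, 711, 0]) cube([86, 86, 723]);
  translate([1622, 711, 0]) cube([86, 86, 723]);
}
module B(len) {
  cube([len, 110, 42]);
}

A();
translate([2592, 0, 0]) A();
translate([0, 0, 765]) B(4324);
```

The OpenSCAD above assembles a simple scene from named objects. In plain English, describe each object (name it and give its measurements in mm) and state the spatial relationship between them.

A is a table: top 1732 mm (x) × 821 mm (y), 42 mm thick, upper face at z = 765 mm, on four 86×86 mm square legs, each inset 24 mm from the nearest pair of top edges, running from z = 0 to the bottom of the top.

B is a rectangular beam 4324 mm long (x), 110 mm deep (y), 42 mm thick (z).

The beam spans the tops of two tables placed 860 mm apart, resting at z = 765 mm.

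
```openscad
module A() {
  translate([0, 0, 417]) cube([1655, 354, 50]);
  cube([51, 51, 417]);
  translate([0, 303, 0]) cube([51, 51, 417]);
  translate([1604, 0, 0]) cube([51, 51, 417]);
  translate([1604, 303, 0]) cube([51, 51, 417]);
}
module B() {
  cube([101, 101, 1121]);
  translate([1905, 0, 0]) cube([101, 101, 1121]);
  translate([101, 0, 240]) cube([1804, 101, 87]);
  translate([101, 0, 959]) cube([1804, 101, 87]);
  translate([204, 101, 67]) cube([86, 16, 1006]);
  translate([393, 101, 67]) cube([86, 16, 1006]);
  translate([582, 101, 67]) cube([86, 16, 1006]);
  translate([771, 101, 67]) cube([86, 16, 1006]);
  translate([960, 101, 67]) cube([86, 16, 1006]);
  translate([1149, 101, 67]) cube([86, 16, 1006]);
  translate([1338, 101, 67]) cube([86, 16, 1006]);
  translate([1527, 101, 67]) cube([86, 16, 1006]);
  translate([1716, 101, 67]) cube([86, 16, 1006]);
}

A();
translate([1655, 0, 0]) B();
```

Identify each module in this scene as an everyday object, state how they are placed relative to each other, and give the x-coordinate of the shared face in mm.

A is a bench. B is a fence section. The fence section is against the bench's +x side, with their −y faces flush. The x-coordinate of the shared face is 1655 mm.

The bench's +x face and the fence section's −x face are both at x = 1655 mm.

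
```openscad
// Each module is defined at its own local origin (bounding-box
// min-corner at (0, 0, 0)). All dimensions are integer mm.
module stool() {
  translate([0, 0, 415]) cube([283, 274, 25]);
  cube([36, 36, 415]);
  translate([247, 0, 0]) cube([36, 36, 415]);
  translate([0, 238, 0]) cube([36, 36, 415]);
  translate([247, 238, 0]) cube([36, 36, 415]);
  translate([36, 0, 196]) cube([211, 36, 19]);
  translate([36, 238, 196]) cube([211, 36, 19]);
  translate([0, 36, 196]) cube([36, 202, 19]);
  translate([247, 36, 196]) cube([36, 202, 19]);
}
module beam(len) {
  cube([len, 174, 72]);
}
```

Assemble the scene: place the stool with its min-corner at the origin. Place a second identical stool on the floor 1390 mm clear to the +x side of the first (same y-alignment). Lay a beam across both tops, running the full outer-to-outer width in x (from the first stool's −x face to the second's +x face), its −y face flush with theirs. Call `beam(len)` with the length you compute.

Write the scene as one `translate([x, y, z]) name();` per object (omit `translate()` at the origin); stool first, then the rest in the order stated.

stool();
translate([1673, 0, 0]) stool();
translate([0, 0, 440]) beam(1956);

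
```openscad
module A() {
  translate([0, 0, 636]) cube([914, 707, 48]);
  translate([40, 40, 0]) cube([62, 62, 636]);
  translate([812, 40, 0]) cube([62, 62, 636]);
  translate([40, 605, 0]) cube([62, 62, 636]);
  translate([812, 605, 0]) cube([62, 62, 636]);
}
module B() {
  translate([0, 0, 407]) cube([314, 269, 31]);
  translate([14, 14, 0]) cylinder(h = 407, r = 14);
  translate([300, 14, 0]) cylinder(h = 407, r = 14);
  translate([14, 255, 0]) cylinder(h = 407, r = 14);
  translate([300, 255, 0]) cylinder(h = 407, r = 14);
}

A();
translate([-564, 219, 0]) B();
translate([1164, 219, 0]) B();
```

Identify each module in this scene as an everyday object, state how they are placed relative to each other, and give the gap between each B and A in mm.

A is a table. B is a stool. Two stools sit around the table at the −x, +x sides. The gap between each stool and the table is 250 mm.

Each stool's nearest face is 250 mm from the table's bounding box.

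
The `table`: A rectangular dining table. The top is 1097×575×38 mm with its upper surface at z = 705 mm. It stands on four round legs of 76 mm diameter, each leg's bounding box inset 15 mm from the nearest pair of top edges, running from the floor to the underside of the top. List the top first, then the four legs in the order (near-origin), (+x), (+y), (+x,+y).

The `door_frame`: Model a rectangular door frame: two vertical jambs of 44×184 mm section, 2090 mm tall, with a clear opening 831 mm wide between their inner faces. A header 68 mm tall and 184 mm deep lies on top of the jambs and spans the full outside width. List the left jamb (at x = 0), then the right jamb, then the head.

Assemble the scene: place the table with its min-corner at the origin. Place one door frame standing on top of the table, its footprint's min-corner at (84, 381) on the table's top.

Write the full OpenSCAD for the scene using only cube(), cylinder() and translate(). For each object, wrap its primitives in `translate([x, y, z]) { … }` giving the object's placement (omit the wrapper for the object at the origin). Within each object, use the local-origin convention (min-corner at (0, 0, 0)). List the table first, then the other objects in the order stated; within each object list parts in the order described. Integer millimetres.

translate([0, 0, 667]) cube([1097, 575, 38]);
translate([53, 53, 0]) cylinder(h = 667, r = 38);
translate([1044, 53, 0]) cylinder(h = 667, r = 38);
translate([53, 522, 0]) cylinder(h = 667, r = 38);
translate([1044, 522, 0]) cylinder(h = 667, r = 38);
translate([84, 381, 705]) {
  cube([44, 184, 2090]);
  translate([875, 0, 0]) cube([44, 184, 2090]);
  translate([0, 0, 2090]) cube([919, 184, 68]);
}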